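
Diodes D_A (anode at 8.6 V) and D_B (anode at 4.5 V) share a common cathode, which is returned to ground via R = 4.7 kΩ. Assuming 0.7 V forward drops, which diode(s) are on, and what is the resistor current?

Assume both conduct. Then node N would need to be at both 8.6−0.7 = 7.9 V and 4.5−0.7 = 3.8 V, which is impossible.
Assume only D_A conducts: V_N = 8.6 − 0.7 = 7.9 V, so I_R = 7.9/4.7 = 1.68 mA.
Check D_B: its anode-to-cathode voltage is 4.5 − 7.9 = -3.4 V < 0.7 V, so it is off. The assumption is consistent.

Only D_A conducts; I_R ≈ 1.7 mA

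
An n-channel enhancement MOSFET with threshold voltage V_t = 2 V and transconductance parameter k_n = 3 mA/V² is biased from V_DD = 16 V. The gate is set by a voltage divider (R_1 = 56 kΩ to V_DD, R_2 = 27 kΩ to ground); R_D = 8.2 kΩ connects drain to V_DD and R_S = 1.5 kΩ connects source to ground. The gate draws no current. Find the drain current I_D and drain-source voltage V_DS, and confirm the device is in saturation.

I_D ≈ 1.5 mA, V_DS ≈ 1.7 V

V_G = V_DD·R_2/(R_1+R_2) = 16×27/83 = 5.2 V.
Assume saturation: I_D = (k_n/2)(V_GS − V_t)² with V_GS = V_G − I_D·R_S = 5.2 − 1.5·I_D.
Substituting gives 3.38·I_D² − 15.4·I_D + 15.4 = 0, with roots I_D = 1.48 or 3.09 mA.
The root I_D = 3.09 mA gives V_GS = 0.564 V ≤ V_t, so take I_D = 1.48 mA.
Then V_GS = 2.99 V and V_DS = V_DD − I_D(R_D+R_S) = 16 − 1.48×9.7 = 1.69 V.
Saturation requires V_DS ≥ V_GS − V_t = 0.992 V; 1.69 ≥ 0.992 ✓.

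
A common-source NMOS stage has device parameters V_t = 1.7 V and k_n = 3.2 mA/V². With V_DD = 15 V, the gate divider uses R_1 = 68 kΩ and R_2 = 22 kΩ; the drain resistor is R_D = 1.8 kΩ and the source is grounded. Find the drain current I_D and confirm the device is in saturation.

I_D ≈ 6.2 mA

V_G = V_DD·R_2/(R_1+R_2) = 15×22/90 = 3.67 V. With the source grounded, V_GS = V_G = 3.67 V.
Assume saturation: I_D = (k_n/2)(V_GS − V_t)² = (3.2/2)×(3.67 − 1.7)² = 1.6×1.97² = 6.19 mA.
V_DS = V_DD − I_D·R_D = 15 − 6.19×1.8 = 3.86 V.
Saturation requires V_DS ≥ V_GS − V_t = 1.97 V; 3.86 ≥ 1.97 ✓.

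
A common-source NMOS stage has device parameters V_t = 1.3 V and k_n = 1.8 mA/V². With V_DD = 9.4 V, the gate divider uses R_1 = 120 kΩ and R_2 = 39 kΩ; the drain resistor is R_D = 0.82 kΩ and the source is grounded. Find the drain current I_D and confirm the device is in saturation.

I_D ≈ 0.91 mA

V_G = V_DD·R_2/(R_1+R_2) = 9.4×39/159 = 2.31 V. With the source grounded, V_GS = V_G = 2.31 V.
Assume saturation: I_D = (k_n/2)(V_GS − V_t)² = (1.8/2)×(2.31 − 1.3)² = 0.9×1.01² = 0.91 mA.
V_DS = V_DD − I_D·R_D = 9.4 − 0.91×0.82 = 8.65 V.
Saturation requires V_DS ≥ V_GS − V_t = 1.01 V; 8.65 ≥ 1.01 ✓.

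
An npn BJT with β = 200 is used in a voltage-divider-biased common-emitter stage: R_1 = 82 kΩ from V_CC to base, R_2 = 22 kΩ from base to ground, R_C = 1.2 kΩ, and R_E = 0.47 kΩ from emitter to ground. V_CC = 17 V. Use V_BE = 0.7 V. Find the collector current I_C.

Thevenize the base divider: V_Th = V_CC·R_2/(R_1+R_2) = 17×22/104 = 3.6 V, R_Th = R_1‖R_2 = 17.3 kΩ.
Base-emitter loop: V_Th = I_B·R_Th + V_BE + (β+1)I_B·R_E, so I_B = (3.6 − 0.7) / (17.3 + 201×0.47) = 0.0259 mA.
I_C = β·I_B = 200×0.0259 = 5.18 mA, and I_E = (β+1)I_B = 5.21 mA.
V_CE = V_CC − I_C·R_C − I_E·R_E = 17 − 5.18×1.2 − 5.21×0.47 = 8.34 V.
V_CE = 8.34 V > 0.2 V confirms active-region operation.

I_C ≈ 5.2 mA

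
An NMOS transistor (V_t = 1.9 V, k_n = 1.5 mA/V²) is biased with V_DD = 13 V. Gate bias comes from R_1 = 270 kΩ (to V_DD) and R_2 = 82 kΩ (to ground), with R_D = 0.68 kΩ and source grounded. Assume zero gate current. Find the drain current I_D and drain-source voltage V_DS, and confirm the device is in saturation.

I_D ≈ 0.95 mA, V_DS ≈ 12 V

V_G = V_DD·R_2/(R_1+R_2) = 13×82/352 = 3.03 V. With the source grounded, V_GS = V_G = 3.03 V.
Assume saturation: I_D = (k_n/2)(V_GS − V_t)² = (1.5/2)×(3.03 − 1.9)² = 0.75×1.13² = 0.955 mA.
V_DS = V_DD − I_D·R_D = 13 − 0.955×0.68 = 12.4 V.
Saturation requires V_DS ≥ V_GS − V_t = 1.13 V; 12.4 ≥ 1.13 ✓.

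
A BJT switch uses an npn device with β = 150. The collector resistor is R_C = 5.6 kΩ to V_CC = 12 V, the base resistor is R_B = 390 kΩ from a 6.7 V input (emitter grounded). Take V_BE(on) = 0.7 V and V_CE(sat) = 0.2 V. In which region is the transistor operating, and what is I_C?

saturation; I_C ≈ 2.1 mA

Assume active: I_B = (6.7 − 0.7)/390 = 0.0154 mA, giving I_C = β·I_B = 2.31 mA.
But then V_CE = 12 − 2.31×5.6 = -0.923 V < V_CE(sat) = 0.2 V — impossible in the active region.
So the transistor is saturated. With V_CE = 0.2 V, I_C = (V_CC − 0.2)/R_C = 11.8/5.6 = 2.11 mA.
Check: β·I_B = 2.31 mA > I_C = 2.11 mA, confirming saturation.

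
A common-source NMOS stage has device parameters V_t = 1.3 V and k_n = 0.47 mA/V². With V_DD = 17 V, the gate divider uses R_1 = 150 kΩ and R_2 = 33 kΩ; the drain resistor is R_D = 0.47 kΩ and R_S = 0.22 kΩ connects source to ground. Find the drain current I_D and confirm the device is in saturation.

V_G = V_DD·R_2/(R_1+R_2) = 17×33/183 = 3.07 V.
Assume saturation: I_D = (k_n/2)(V_GS − V_t)² with V_GS = V_G − I_D·R_S = 3.07 − 0.22·I_D.
Substituting gives 0.0114·I_D² − 1.18·I_D + 0.733 = 0, with roots I_D = 0.623 or 103 mA.
The root I_D = 103 mA gives V_GS = -19.7 V ≤ V_t, so take I_D = 0.623 mA.
Then V_GS = 2.93 V and V_DS = V_DD − I_D(R_D+R_S) = 17 − 0.623×0.69 = 16.6 V.
Saturation requires V_DS ≥ V_GS − V_t = 1.63 V; 16.6 ≥ 1.63 ✓.

I_D ≈ 0.62 mA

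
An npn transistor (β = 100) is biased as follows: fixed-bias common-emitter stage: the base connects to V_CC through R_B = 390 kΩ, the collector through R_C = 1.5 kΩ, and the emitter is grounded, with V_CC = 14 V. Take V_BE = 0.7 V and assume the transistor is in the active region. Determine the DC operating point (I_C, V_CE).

I_C ≈ 3.4 mA, V_CE ≈ 8.9 V

Base loop: V_CC = I_B·R_B + V_BE, so I_B = (14 − 0.7)/390 kΩ = 0.0341 mA.
In the active region I_C = β·I_B = 100 × 0.0341 = 3.41 mA.
Collector loop: V_CE = V_CC − I_C·R_C = 14 − 3.41×1.5 = 8.88 V.
Since V_CE = 8.88 V > V_CE(sat) ≈ 0.2 V, the transistor is in the active region as assumed.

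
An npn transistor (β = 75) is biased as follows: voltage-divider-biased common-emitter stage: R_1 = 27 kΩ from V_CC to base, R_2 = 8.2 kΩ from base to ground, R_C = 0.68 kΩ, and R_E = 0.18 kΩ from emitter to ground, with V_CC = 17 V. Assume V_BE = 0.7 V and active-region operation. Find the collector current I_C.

Thevenize the base divider: V_Th = V_CC·R_2/(R_1+R_2) = 17×8.2/35.2 = 3.96 V, R_Th = R_1‖R_2 = 6.29 kΩ.
Base-emitter loop: V_Th = I_B·R_Th + V_BE + (β+1)I_B·R_E, so I_B = (3.96 − 0.7) / (6.29 + 76×0.18) = 0.163 mA.
I_C = β·I_B = 75×0.163 = 12.2 mA, and I_E = (β+1)I_B = 12.4 mA.
V_CE = V_CC − I_C·R_C − I_E·R_E = 17 − 12.2×0.68 − 12.4×0.18 = 6.44 V.
V_CE = 6.44 V > 0.2 V confirms active-region operation.

I_C ≈ 12 mA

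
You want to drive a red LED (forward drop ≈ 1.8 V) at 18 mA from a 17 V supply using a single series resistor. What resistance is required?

R ≈ 0.84 kΩ

The resistor drops V_S − V_D = 17 − 1.8 = 15.2 V at 18 mA.
R = 15.2 V / 18 mA = 0.844 kΩ.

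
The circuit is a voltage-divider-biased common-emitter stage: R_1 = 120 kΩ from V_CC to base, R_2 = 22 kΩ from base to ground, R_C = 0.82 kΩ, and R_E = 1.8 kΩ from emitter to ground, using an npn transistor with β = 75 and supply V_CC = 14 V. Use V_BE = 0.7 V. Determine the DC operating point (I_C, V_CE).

Thevenize the base divider: V_Th = V_CC·R_2/(R_1+R_2) = 14×22/142 = 2.17 V, R_Th = R_1‖R_2 = 18.6 kΩ.
Base-emitter loop: V_Th = I_B·R_Th + V_BE + (β+1)I_B·R_E, so I_B = (2.17 − 0.7) / (18.6 + 76×1.8) = 0.00945 mA.
I_C = β·I_B = 75×0.00945 = 0.709 mA, and I_E = (β+1)I_B = 0.718 mA.
V_CE = V_CC − I_C·R_C − I_E·R_E = 14 − 0.709×0.82 − 0.718×1.8 = 12.1 V.
V_CE = 12.1 V > 0.2 V confirms active-region operation.

I_C ≈ 0.71 mA, V_CE ≈ 12 V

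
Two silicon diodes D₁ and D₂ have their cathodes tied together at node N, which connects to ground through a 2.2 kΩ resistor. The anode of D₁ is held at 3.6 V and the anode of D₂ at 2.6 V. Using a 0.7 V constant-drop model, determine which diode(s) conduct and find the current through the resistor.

Only D₁ conducts; I_R ≈ 1.3 mA

Assume both conduct. Then node N would need to be at both 3.6−0.7 = 2.9 V and 2.6−0.7 = 1.9 V, which is impossible.
Assume only D₁ conducts: V_N = 3.6 − 0.7 = 2.9 V, so I_R = 2.9/2.2 = 1.32 mA.
Check D₂: its anode-to-cathode voltage is 2.6 − 2.9 = -0.3 V < 0.7 V, so it is off. The assumption is consistent.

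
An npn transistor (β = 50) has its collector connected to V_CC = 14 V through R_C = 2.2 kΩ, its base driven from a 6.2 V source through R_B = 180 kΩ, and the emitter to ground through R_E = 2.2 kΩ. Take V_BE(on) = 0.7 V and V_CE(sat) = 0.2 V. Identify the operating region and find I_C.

active; I_C ≈ 0.94 mA

Assume active. Base-emitter loop: I_B = (V_BB − V_BE)/(R_B + (β+1)R_E) = (6.2 − 0.7)/(180 + 51×2.2) = 0.0188 mA.
I_C = β·I_B = 50×0.0188 = 0.941 mA.
V_CE = V_CC − I_C·R_C − I_E·R_E = 14 − 0.941×2.2 − 0.96×2.2 = 9.82 V > V_CE(sat), so the active-region assumption holds.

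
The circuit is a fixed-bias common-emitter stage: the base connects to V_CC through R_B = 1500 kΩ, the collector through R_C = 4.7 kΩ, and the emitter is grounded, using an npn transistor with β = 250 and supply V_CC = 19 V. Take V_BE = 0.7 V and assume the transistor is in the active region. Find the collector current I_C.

Base loop: V_CC = I_B·R_B + V_BE, so I_B = (19 − 0.7)/1500 kΩ = 0.0122 mA.
In the active region I_C = β·I_B = 250 × 0.0122 = 3.05 mA.
Collector loop: V_CE = V_CC − I_C·R_C = 19 − 3.05×4.7 = 4.66 V.
Since V_CE = 4.66 V > V_CE(sat) ≈ 0.2 V, the transistor is in the active region as assumed.

I_C ≈ 3.1 mA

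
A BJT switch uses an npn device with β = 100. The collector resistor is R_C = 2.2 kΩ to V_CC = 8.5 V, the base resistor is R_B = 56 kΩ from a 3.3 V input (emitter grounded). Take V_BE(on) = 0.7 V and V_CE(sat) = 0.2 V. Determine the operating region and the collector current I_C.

Assume active: I_B = (3.3 − 0.7)/56 = 0.0464 mA, giving I_C = β·I_B = 4.64 mA.
But then V_CE = 8.5 − 4.64×2.2 = -1.71 V < V_CE(sat) = 0.2 V — impossible in the active region.
So the transistor is saturated. With V_CE = 0.2 V, I_C = (V_CC − 0.2)/R_C = 8.3/2.2 = 3.77 mA.
Check: β·I_B = 4.64 mA > I_C = 3.77 mA, confirming saturation.

saturation; I_C ≈ 3.8 mA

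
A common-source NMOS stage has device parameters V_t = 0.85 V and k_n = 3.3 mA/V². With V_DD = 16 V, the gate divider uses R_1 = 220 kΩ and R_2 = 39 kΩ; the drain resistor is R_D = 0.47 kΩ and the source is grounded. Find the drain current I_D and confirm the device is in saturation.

V_G = V_DD·R_2/(R_1+R_2) = 16×39/259 = 2.41 V. With the source grounded, V_GS = V_G = 2.41 V.
Assume saturation: I_D = (k_n/2)(V_GS − V_t)² = (3.3/2)×(2.41 − 0.85)² = 1.65×1.56² = 4.01 mA.
V_DS = V_DD − I_D·R_D = 16 − 4.01×0.47 = 14.1 V.
Saturation requires V_DS ≥ V_GS − V_t = 1.56 V; 14.1 ≥ 1.56 ✓.

I_D ≈ 4 mA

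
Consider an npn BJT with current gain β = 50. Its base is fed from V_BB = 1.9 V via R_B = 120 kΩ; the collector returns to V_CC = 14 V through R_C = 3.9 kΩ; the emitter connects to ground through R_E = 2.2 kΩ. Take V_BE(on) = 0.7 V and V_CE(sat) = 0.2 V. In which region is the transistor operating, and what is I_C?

active; I_C ≈ 0.26 mA

Assume active. Base-emitter loop: I_B = (V_BB − V_BE)/(R_B + (β+1)R_E) = (1.9 − 0.7)/(120 + 51×2.2) = 0.00517 mA.
I_C = β·I_B = 50×0.00517 = 0.258 mA.
V_CE = V_CC − I_C·R_C − I_E·R_E = 14 − 0.258×3.9 − 0.264×2.2 = 12.4 V > V_CE(sat), so the active-region assumption holds.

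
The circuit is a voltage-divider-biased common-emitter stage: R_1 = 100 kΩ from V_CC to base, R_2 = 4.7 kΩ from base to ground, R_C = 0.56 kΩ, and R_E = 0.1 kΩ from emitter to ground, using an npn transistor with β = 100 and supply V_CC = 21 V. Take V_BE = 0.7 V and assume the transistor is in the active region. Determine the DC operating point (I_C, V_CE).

I_C ≈ 1.7 mA, V_CE ≈ 20 V

Thevenize the base divider: V_Th = V_CC·R_2/(R_1+R_2) = 21×4.7/105 = 0.943 V, R_Th = R_1‖R_2 = 4.49 kΩ.
Base-emitter loop: V_Th = I_B·R_Th + V_BE + (β+1)I_B·R_E, so I_B = (0.943 − 0.7) / (4.49 + 101×0.1) = 0.0166 mA.
I_C = β·I_B = 100×0.0166 = 1.66 mA, and I_E = (β+1)I_B = 1.68 mA.
V_CE = V_CC − I_C·R_C − I_E·R_E = 21 − 1.66×0.56 − 1.68×0.1 = 19.9 V.
V_CE = 19.9 V > 0.2 V confirms active-region operation.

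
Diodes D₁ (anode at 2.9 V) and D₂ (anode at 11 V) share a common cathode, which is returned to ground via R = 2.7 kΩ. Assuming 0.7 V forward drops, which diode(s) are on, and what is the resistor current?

Only D₂ conducts; I_R ≈ 3.8 mA

Assume both conduct. Then node N would need to be at both 2.9−0.7 = 2.2 V and 11−0.7 = 10.3 V, which is impossible.
Assume only D₂ conducts: V_N = 11 − 0.7 = 10.3 V, so I_R = 10.3/2.7 = 3.81 mA.
Check D₁: its anode-to-cathode voltage is 2.9 − 10.3 = -7.4 V < 0.7 V, so it is off. The assumption is consistent.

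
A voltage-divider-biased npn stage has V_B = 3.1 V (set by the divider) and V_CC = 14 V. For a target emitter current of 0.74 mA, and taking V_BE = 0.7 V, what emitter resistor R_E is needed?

R_E ≈ 3.2 kΩ

V_E = V_B − V_BE = 3.1 − 0.7 = 2.4 V.
R_E = V_E / I_E = 2.4 / 0.74 = 3.24 kΩ.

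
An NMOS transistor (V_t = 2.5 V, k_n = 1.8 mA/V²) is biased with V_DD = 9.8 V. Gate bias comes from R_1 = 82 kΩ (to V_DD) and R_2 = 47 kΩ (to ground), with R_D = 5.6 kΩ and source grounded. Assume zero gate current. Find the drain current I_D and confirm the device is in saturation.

V_G = V_DD·R_2/(R_1+R_2) = 9.8×47/129 = 3.57 V. With the source grounded, V_GS = V_G = 3.57 V.
Assume saturation: I_D = (k_n/2)(V_GS − V_t)² = (1.8/2)×(3.57 − 2.5)² = 0.9×1.07² = 1.03 mA.
V_DS = V_DD − I_D·R_D = 9.8 − 1.03×5.6 = 4.02 V.
Saturation requires V_DS ≥ V_GS − V_t = 1.07 V; 4.02 ≥ 1.07 ✓.

I_D ≈ 1 mA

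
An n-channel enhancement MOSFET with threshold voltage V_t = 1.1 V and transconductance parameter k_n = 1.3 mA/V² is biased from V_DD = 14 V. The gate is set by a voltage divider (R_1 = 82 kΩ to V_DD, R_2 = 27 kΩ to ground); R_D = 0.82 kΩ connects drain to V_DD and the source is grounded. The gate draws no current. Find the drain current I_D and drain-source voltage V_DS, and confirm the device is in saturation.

V_G = V_DD·R_2/(R_1+R_2) = 14×27/109 = 3.47 V. With the source grounded, V_GS = V_G = 3.47 V.
Assume saturation: I_D = (k_n/2)(V_GS − V_t)² = (1.3/2)×(3.47 − 1.1)² = 0.65×2.37² = 3.64 mA.
V_DS = V_DD − I_D·R_D = 14 − 3.64×0.82 = 11 V.
Saturation requires V_DS ≥ V_GS − V_t = 2.37 V; 11 ≥ 2.37 ✓.

I_D ≈ 3.6 mA, V_DS ≈ 11 V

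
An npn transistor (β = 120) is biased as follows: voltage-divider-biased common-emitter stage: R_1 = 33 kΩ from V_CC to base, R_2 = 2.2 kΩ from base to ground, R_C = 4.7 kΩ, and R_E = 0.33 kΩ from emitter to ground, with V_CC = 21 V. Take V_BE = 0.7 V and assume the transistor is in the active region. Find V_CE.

Thevenize the base divider: V_Th = V_CC·R_2/(R_1+R_2) = 21×2.2/35.2 = 1.31 V, R_Th = R_1‖R_2 = 2.06 kΩ.
Base-emitter loop: V_Th = I_B·R_Th + V_BE + (β+1)I_B·R_E, so I_B = (1.31 − 0.7) / (2.06 + 121×0.33) = 0.0146 mA.
I_C = β·I_B = 120×0.0146 = 1.75 mA, and I_E = (β+1)I_B = 1.76 mA.
V_CE = V_CC − I_C·R_C − I_E·R_E = 21 − 1.75×4.7 − 1.76×0.33 = 12.2 V.
V_CE = 12.2 V > 0.2 V confirms active-region operation.

V_CE ≈ 12 V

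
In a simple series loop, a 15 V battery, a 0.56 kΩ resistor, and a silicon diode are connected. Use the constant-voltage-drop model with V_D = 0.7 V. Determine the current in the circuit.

I ≈ 26 mA

KVL around the loop: 15 = V_D + I·R = 0.7 + I × 0.56 kΩ.
So I = (15 − 0.7) / 0.56 kΩ = 14.3 / 0.56 = 25.5 mA.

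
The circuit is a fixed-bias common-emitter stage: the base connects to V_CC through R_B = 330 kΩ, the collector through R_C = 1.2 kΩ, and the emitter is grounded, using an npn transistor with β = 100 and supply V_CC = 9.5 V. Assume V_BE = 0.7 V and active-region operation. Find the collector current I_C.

Base loop: V_CC = I_B·R_B + V_BE, so I_B = (9.5 − 0.7)/330 kΩ = 0.0267 mA.
In the active region I_C = β·I_B = 100 × 0.0267 = 2.67 mA.
Collector loop: V_CE = V_CC − I_C·R_C = 9.5 − 2.67×1.2 = 6.3 V.
Since V_CE = 6.3 V > V_CE(sat) ≈ 0.2 V, the transistor is in the active region as assumed.

I_C ≈ 2.7 mA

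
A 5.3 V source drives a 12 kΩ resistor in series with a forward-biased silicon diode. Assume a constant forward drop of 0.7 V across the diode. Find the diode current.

I ≈ 0.38 mA

KVL around the loop: 5.3 = V_D + I·R = 0.7 + I × 12 kΩ.
So I = (5.3 − 0.7) / 12 kΩ = 4.6 / 12 = 0.383 mA.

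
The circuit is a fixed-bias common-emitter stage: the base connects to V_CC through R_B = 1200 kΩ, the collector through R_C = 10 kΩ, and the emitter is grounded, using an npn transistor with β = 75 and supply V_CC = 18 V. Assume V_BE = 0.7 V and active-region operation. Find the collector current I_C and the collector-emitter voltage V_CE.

I_C ≈ 1.1 mA, V_CE ≈ 7.2 V

Base loop: V_CC = I_B·R_B + V_BE, so I_B = (18 − 0.7)/1200 kΩ = 0.0144 mA.
In the active region I_C = β·I_B = 75 × 0.0144 = 1.08 mA.
Collector loop: V_CE = V_CC − I_C·R_C = 18 − 1.08×10 = 7.19 V.
Since V_CE = 7.19 V > V_CE(sat) ≈ 0.2 V, the transistor is in the active region as assumed.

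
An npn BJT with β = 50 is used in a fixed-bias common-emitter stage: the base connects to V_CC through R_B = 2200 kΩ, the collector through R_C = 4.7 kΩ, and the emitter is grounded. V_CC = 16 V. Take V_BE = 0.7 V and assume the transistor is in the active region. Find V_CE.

Base loop: V_CC = I_B·R_B + V_BE, so I_B = (16 − 0.7)/2200 kΩ = 0.00695 mA.
In the active region I_C = β·I_B = 50 × 0.00695 = 0.348 mA.
Collector loop: V_CE = V_CC − I_C·R_C = 16 − 0.348×4.7 = 14.4 V.
Since V_CE = 14.4 V > V_CE(sat) ≈ 0.2 V, the transistor is in the active region as assumed.

V_CE ≈ 14 V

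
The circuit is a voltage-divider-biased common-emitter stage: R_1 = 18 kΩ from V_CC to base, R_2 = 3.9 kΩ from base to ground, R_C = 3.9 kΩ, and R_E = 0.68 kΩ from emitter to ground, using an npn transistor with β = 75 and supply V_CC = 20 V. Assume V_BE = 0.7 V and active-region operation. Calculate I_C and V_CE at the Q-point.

I_C ≈ 3.9 mA, V_CE ≈ 2.1 V

Thevenize the base divider: V_Th = V_CC·R_2/(R_1+R_2) = 20×3.9/21.9 = 3.56 V, R_Th = R_1‖R_2 = 3.21 kΩ.
Base-emitter loop: V_Th = I_B·R_Th + V_BE + (β+1)I_B·R_E, so I_B = (3.56 − 0.7) / (3.21 + 76×0.68) = 0.0521 mA.
I_C = β·I_B = 75×0.0521 = 3.91 mA, and I_E = (β+1)I_B = 3.96 mA.
V_CE = V_CC − I_C·R_C − I_E·R_E = 20 − 3.91×3.9 − 3.96×0.68 = 2.05 V.
V_CE = 2.05 V > 0.2 V confirms active-region operation.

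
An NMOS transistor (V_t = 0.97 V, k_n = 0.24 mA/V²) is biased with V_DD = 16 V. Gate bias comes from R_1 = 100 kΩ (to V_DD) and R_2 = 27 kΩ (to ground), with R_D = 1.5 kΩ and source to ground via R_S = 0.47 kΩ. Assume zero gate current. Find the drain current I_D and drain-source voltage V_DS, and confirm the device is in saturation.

I_D ≈ 0.56 mA, V_DS ≈ 15 V

V_G = V_DD·R_2/(R_1+R_2) = 16×27/127 = 3.4 V.
Assume saturation: I_D = (k_n/2)(V_GS − V_t)² with V_GS = V_G − I_D·R_S = 3.4 − 0.47·I_D.
Substituting gives 0.0265·I_D² − 1.27·I_D + 0.71 = 0, with roots I_D = 0.563 or 47.5 mA.
The root I_D = 47.5 mA gives V_GS = -18.9 V ≤ V_t, so take I_D = 0.563 mA.
Then V_GS = 3.14 V and V_DS = V_DD − I_D(R_D+R_S) = 16 − 0.563×1.97 = 14.9 V.
Saturation requires V_DS ≥ V_GS − V_t = 2.17 V; 14.9 ≥ 2.17 ✓.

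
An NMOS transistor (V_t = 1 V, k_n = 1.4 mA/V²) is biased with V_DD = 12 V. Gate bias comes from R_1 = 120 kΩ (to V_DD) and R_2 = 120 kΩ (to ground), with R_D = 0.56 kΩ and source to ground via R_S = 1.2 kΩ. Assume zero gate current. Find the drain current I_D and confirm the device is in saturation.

V_G = V_DD·R_2/(R_1+R_2) = 12×120/240 = 6 V.
Assume saturation: I_D = (k_n/2)(V_GS − V_t)² with V_GS = V_G − I_D·R_S = 6 − 1.2·I_D.
Substituting gives 1.01·I_D² − 9.4·I_D + 17.5 = 0, with roots I_D = 2.57 or 6.76 mA.
The root I_D = 6.76 mA gives V_GS = -2.11 V ≤ V_t, so take I_D = 2.57 mA.
Then V_GS = 2.92 V and V_DS = V_DD − I_D(R_D+R_S) = 12 − 2.57×1.76 = 7.48 V.
Saturation requires V_DS ≥ V_GS − V_t = 1.92 V; 7.48 ≥ 1.92 ✓.

I_D ≈ 2.6 mA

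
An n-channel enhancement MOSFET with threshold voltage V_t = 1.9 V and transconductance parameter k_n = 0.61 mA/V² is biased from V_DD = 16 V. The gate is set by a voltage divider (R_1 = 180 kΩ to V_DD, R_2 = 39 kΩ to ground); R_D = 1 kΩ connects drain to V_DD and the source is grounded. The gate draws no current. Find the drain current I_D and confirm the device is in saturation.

I_D ≈ 0.27 mA

V_G = V_DD·R_2/(R_1+R_2) = 16×39/219 = 2.85 V. With the source grounded, V_GS = V_G = 2.85 V.
Assume saturation: I_D = (k_n/2)(V_GS − V_t)² = (0.61/2)×(2.85 − 1.9)² = 0.305×0.949² = 0.275 mA.
V_DS = V_DD − I_D·R_D = 16 − 0.275×1 = 15.7 V.
Saturation requires V_DS ≥ V_GS − V_t = 0.949 V; 15.7 ≥ 0.949 ✓.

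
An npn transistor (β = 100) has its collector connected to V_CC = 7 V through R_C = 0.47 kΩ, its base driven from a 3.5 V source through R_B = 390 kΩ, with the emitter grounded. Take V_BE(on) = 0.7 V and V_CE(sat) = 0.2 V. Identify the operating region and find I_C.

active; I_C ≈ 0.72 mA

Assume active. Base-emitter loop: I_B = (V_BB − V_BE)/R_B = (3.5 − 0.7)/390 = 0.00718 mA.
I_C = β·I_B = 100×0.00718 = 0.718 mA.
V_CE = V_CC − I_C·R_C = 7 − 0.718×0.47 = 6.66 V > V_CE(sat), so the active-region assumption holds.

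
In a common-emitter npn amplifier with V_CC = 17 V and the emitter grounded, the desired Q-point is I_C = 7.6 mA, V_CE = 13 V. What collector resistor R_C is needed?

R_C ≈ 0.53 kΩ

Collector loop: V_CC = I_C·R_C + V_CE.
R_C = (V_CC − V_CE)/I_C = (17 − 13)/7.6 = 0.526 kΩ.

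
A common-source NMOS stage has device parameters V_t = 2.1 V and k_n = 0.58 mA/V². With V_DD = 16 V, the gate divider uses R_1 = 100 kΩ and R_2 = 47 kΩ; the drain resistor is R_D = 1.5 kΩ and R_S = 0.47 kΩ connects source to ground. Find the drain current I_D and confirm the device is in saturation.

V_G = V_DD·R_2/(R_1+R_2) = 16×47/147 = 5.12 V.
Assume saturation: I_D = (k_n/2)(V_GS − V_t)² with V_GS = V_G − I_D·R_S = 5.12 − 0.47·I_D.
Substituting gives 0.0641·I_D² − 1.82·I_D + 2.64 = 0, with roots I_D = 1.53 or 26.9 mA.
The root I_D = 26.9 mA gives V_GS = -7.53 V ≤ V_t, so take I_D = 1.53 mA.
Then V_GS = 4.4 V and V_DS = V_DD − I_D(R_D+R_S) = 16 − 1.53×1.97 = 13 V.
Saturation requires V_DS ≥ V_GS − V_t = 2.3 V; 13 ≥ 2.3 ✓.

I_D ≈ 1.5 mA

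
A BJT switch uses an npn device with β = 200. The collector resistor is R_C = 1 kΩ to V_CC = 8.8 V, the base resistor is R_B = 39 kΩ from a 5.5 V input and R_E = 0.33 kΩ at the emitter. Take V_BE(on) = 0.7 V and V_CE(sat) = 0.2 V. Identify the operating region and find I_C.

saturation; I_C ≈ 6.4 mA

Assume active: I_B = (5.5 − 0.7)/(39 + 201×0.33) = 0.0456 mA, I_C = β·I_B = 9.11 mA.
Then V_CE = 8.8 − 9.11×1 − 9.16×0.33 = -3.34 V < 0.2 V — the active assumption fails.
Re-solve with V_CE = 0.2 V. KCL at the emitter: V_E/R_E = (V_BB−0.7−V_E)/R_B + (V_CC−0.2−V_E)/R_C, giving V_E = 2.15 V.
I_C = (V_CC − 0.2 − V_E)/R_C = (8.6 − 2.15)/1 = 6.45 mA.
Check: I_B = (4.8 − 2.15)/39 = 0.0679 mA, and β·I_B = 13.6 mA > I_C, confirming saturation.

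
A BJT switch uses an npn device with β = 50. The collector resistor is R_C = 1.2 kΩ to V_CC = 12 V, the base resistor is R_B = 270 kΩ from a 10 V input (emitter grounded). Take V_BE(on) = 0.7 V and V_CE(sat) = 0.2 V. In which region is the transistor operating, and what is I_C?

active; I_C ≈ 1.7 mA

Assume active. Base-emitter loop: I_B = (V_BB − V_BE)/R_B = (10 − 0.7)/270 = 0.0344 mA.
I_C = β·I_B = 50×0.0344 = 1.72 mA.
V_CE = V_CC − I_C·R_C = 12 − 1.72×1.2 = 9.93 V > V_CE(sat), so the active-region assumption holds.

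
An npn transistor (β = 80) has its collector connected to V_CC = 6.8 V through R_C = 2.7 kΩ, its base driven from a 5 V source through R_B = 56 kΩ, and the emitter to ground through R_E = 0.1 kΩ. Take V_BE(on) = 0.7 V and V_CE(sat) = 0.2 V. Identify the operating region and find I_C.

saturation; I_C ≈ 2.4 mA

Assume active: I_B = (5 − 0.7)/(56 + 81×0.1) = 0.0671 mA, I_C = β·I_B = 5.37 mA.
Then V_CE = 6.8 − 5.37×2.7 − 5.43×0.1 = -8.23 V < 0.2 V — the active assumption fails.
Re-solve with V_CE = 0.2 V. KCL at the emitter: V_E/R_E = (V_BB−0.7−V_E)/R_B + (V_CC−0.2−V_E)/R_C, giving V_E = 0.243 V.
I_C = (V_CC − 0.2 − V_E)/R_C = (6.6 − 0.243)/2.7 = 2.35 mA.
Check: I_B = (4.3 − 0.243)/56 = 0.0725 mA, and β·I_B = 5.8 mA > I_C, confirming saturation.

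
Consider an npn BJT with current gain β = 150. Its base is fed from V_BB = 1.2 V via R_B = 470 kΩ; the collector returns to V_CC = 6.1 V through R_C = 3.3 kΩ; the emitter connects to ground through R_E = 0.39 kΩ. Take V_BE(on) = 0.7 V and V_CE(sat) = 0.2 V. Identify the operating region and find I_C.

active; I_C ≈ 0.14 mA

Assume active. Base-emitter loop: I_B = (V_BB − V_BE)/(R_B + (β+1)R_E) = (1.2 − 0.7)/(470 + 151×0.39) = 0.000945 mA.
I_C = β·I_B = 150×0.000945 = 0.142 mA.
V_CE = V_CC − I_C·R_C − I_E·R_E = 6.1 − 0.142×3.3 − 0.143×0.39 = 5.58 V > V_CE(sat), so the active-region assumption holds.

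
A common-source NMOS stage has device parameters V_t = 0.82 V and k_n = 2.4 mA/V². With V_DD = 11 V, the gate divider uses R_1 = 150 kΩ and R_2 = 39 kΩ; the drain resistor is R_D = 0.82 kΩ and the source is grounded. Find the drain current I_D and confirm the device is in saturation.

V_G = V_DD·R_2/(R_1+R_2) = 11×39/189 = 2.27 V. With the source grounded, V_GS = V_G = 2.27 V.
Assume saturation: I_D = (k_n/2)(V_GS − V_t)² = (2.4/2)×(2.27 − 0.82)² = 1.2×1.45² = 2.52 mA.
V_DS = V_DD − I_D·R_D = 11 − 2.52×0.82 = 8.93 V.
Saturation requires V_DS ≥ V_GS − V_t = 1.45 V; 8.93 ≥ 1.45 ✓.

I_D ≈ 2.5 mA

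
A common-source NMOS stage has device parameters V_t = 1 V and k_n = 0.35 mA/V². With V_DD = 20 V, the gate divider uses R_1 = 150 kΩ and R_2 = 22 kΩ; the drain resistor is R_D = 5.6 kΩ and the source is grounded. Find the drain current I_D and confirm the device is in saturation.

I_D ≈ 0.42 mA

V_G = V_DD·R_2/(R_1+R_2) = 20×22/172 = 2.56 V. With the source grounded, V_GS = V_G = 2.56 V.
Assume saturation: I_D = (k_n/2)(V_GS − V_t)² = (0.35/2)×(2.56 − 1)² = 0.175×1.56² = 0.425 mA.
V_DS = V_DD − I_D·R_D = 20 − 0.425×5.6 = 17.6 V.
Saturation requires V_DS ≥ V_GS − V_t = 1.56 V; 17.6 ≥ 1.56 ✓.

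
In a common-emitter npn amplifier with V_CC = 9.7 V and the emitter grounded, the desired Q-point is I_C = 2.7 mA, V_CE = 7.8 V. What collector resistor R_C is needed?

R_C ≈ 0.7 kΩ

Collector loop: V_CC = I_C·R_C + V_CE.
R_C = (V_CC − V_CE)/I_C = (9.7 − 7.8)/2.7 = 0.704 kΩ.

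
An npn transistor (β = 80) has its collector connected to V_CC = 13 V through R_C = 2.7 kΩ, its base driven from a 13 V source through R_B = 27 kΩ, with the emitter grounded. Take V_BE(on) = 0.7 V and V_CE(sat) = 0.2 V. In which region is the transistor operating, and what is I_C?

saturation; I_C ≈ 4.7 mA

Assume active: I_B = (13 − 0.7)/27 = 0.456 mA, giving I_C = β·I_B = 36.4 mA.
But then V_CE = 13 − 36.4×2.7 = -85.4 V < V_CE(sat) = 0.2 V — impossible in the active region.
So the transistor is saturated. With V_CE = 0.2 V, I_C = (V_CC − 0.2)/R_C = 12.8/2.7 = 4.74 mA.
Check: β·I_B = 36.4 mA > I_C = 4.74 mA, confirming saturation.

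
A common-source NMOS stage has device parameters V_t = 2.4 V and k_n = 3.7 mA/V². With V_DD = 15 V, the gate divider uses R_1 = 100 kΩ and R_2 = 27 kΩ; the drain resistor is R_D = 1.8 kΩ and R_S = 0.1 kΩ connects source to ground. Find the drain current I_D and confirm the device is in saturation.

V_G = V_DD·R_2/(R_1+R_2) = 15×27/127 = 3.19 V.
Assume saturation: I_D = (k_n/2)(V_GS − V_t)² with V_GS = V_G − I_D·R_S = 3.19 − 0.1·I_D.
Substituting gives 0.0185·I_D² − 1.29·I_D + 1.15 = 0, with roots I_D = 0.903 or 68.9 mA.
The root I_D = 68.9 mA gives V_GS = -3.7 V ≤ V_t, so take I_D = 0.903 mA.
Then V_GS = 3.1 V and V_DS = V_DD − I_D(R_D+R_S) = 15 − 0.903×1.9 = 13.3 V.
Saturation requires V_DS ≥ V_GS − V_t = 0.699 V; 13.3 ≥ 0.699 ✓.

I_D ≈ 0.9 mA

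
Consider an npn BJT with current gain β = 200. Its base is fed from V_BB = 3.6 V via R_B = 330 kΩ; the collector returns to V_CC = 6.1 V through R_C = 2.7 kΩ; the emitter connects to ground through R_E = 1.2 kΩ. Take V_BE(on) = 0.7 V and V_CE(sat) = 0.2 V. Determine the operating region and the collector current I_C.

active; I_C ≈ 1 mA

Assume active. Base-emitter loop: I_B = (V_BB − V_BE)/(R_B + (β+1)R_E) = (3.6 − 0.7)/(330 + 201×1.2) = 0.00508 mA.
I_C = β·I_B = 200×0.00508 = 1.02 mA.
V_CE = V_CC − I_C·R_C − I_E·R_E = 6.1 − 1.02×2.7 − 1.02×1.2 = 2.13 V > V_CE(sat), so the active-region assumption holds.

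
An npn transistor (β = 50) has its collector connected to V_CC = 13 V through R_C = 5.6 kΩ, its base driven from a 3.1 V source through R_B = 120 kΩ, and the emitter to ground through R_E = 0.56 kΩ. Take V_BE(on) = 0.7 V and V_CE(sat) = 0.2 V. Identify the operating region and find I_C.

active; I_C ≈ 0.81 mA

Assume active. Base-emitter loop: I_B = (V_BB − V_BE)/(R_B + (β+1)R_E) = (3.1 − 0.7)/(120 + 51×0.56) = 0.0162 mA.
I_C = β·I_B = 50×0.0162 = 0.808 mA.
V_CE = V_CC − I_C·R_C − I_E·R_E = 13 − 0.808×5.6 − 0.824×0.56 = 8.02 V > V_CE(sat), so the active-region assumption holds.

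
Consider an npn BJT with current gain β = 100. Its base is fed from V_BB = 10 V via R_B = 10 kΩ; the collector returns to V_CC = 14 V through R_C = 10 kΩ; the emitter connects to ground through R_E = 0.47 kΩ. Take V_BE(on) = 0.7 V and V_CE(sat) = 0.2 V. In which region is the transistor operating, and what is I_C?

saturation; I_C ≈ 1.3 mA

Assume active: I_B = (10 − 0.7)/(10 + 101×0.47) = 0.162 mA, I_C = β·I_B = 16.2 mA.
Then V_CE = 14 − 16.2×10 − 16.3×0.47 = -156 V < 0.2 V — the active assumption fails.
Re-solve with V_CE = 0.2 V. KCL at the emitter: V_E/R_E = (V_BB−0.7−V_E)/R_B + (V_CC−0.2−V_E)/R_C, giving V_E = 0.992 V.
I_C = (V_CC − 0.2 − V_E)/R_C = (13.8 − 0.992)/10 = 1.28 mA.
Check: I_B = (9.3 − 0.992)/10 = 0.831 mA, and β·I_B = 83.1 mA > I_C, confirming saturation.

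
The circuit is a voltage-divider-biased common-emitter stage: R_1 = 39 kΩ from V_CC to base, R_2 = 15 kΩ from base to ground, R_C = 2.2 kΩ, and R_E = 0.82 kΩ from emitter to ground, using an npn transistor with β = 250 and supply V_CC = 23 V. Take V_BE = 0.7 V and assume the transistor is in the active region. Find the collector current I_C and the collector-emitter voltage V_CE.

I_C ≈ 6.6 mA, V_CE ≈ 3.2 V

Thevenize the base divider: V_Th = V_CC·R_2/(R_1+R_2) = 23×15/54 = 6.39 V, R_Th = R_1‖R_2 = 10.8 kΩ.
Base-emitter loop: V_Th = I_B·R_Th + V_BE + (β+1)I_B·R_E, so I_B = (6.39 − 0.7) / (10.8 + 251×0.82) = 0.0263 mA.
I_C = β·I_B = 250×0.0263 = 6.56 mA, and I_E = (β+1)I_B = 6.59 mA.
V_CE = V_CC − I_C·R_C − I_E·R_E = 23 − 6.56×2.2 − 6.59×0.82 = 3.15 V.
V_CE = 3.15 V > 0.2 V confirms active-region operation.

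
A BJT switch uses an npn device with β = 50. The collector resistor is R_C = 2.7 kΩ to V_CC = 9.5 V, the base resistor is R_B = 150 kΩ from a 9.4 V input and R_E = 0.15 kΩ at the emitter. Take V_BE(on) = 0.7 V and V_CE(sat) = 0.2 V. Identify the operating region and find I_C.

active; I_C ≈ 2.8 mA

Assume active. Base-emitter loop: I_B = (V_BB − V_BE)/(R_B + (β+1)R_E) = (9.4 − 0.7)/(150 + 51×0.15) = 0.0552 mA.
I_C = β·I_B = 50×0.0552 = 2.76 mA.
V_CE = V_CC − I_C·R_C − I_E·R_E = 9.5 − 2.76×2.7 − 2.81×0.15 = 1.63 V > V_CE(sat), so the active-region assumption holds.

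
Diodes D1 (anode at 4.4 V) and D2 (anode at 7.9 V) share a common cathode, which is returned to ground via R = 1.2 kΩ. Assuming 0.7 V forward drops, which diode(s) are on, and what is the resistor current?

Assume both conduct. Then node N would need to be at both 4.4−0.7 = 3.7 V and 7.9−0.7 = 7.2 V, which is impossible.
Assume only D2 conducts: V_N = 7.9 − 0.7 = 7.2 V, so I_R = 7.2/1.2 = 6 mA.
Check D1: its anode-to-cathode voltage is 4.4 − 7.2 = -2.8 V < 0.7 V, so it is off. The assumption is consistent.

Only D2 conducts; I_R ≈ 6 mA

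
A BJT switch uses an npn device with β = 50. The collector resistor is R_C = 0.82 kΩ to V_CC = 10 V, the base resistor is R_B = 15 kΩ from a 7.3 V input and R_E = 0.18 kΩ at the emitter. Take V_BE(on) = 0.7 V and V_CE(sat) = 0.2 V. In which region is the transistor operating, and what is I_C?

saturation; I_C ≈ 9.7 mA

Assume active: I_B = (7.3 − 0.7)/(15 + 51×0.18) = 0.273 mA, I_C = β·I_B = 13.6 mA.
Then V_CE = 10 − 13.6×0.82 − 13.9×0.18 = -3.7 V < 0.2 V — the active assumption fails.
Re-solve with V_CE = 0.2 V. KCL at the emitter: V_E/R_E = (V_BB−0.7−V_E)/R_B + (V_CC−0.2−V_E)/R_C, giving V_E = 1.81 V.
I_C = (V_CC − 0.2 − V_E)/R_C = (9.8 − 1.81)/0.82 = 9.74 mA.
Check: I_B = (6.6 − 1.81)/15 = 0.319 mA, and β·I_B = 16 mA > I_C, confirming saturation.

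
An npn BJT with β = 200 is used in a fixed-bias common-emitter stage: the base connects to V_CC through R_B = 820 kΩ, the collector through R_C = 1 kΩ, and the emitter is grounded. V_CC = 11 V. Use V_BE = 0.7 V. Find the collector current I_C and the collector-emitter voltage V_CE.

I_C ≈ 2.5 mA, V_CE ≈ 8.5 V

Base loop: V_CC = I_B·R_B + V_BE, so I_B = (11 − 0.7)/820 kΩ = 0.0126 mA.
In the active region I_C = β·I_B = 200 × 0.0126 = 2.51 mA.
Collector loop: V_CE = V_CC − I_C·R_C = 11 − 2.51×1 = 8.49 V.
Since V_CE = 8.49 V > V_CE(sat) ≈ 0.2 V, the transistor is in the active region as assumed.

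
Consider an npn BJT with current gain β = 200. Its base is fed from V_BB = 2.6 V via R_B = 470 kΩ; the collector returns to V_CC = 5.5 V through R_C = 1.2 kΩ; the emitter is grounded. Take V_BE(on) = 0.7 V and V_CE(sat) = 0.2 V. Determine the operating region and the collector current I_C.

Assume active. Base-emitter loop: I_B = (V_BB − V_BE)/R_B = (2.6 − 0.7)/470 = 0.00404 mA.
I_C = β·I_B = 200×0.00404 = 0.809 mA.
V_CE = V_CC − I_C·R_C = 5.5 − 0.809×1.2 = 4.53 V > V_CE(sat), so the active-region assumption holds.

active; I_C ≈ 0.81 mA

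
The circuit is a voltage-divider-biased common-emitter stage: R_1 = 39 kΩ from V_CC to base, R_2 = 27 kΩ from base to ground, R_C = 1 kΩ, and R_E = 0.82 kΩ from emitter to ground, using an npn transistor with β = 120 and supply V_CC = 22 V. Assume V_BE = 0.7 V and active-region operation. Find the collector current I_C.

I_C ≈ 8.6 mA

Thevenize the base divider: V_Th = V_CC·R_2/(R_1+R_2) = 22×27/66 = 9 V, R_Th = R_1‖R_2 = 16 kΩ.
Base-emitter loop: V_Th = I_B·R_Th + V_BE + (β+1)I_B·R_E, so I_B = (9 − 0.7) / (16 + 121×0.82) = 0.0721 mA.
I_C = β·I_B = 120×0.0721 = 8.65 mA, and I_E = (β+1)I_B = 8.72 mA.
V_CE = V_CC − I_C·R_C − I_E·R_E = 22 − 8.65×1 − 8.72×0.82 = 6.2 V.
V_CE = 6.2 V > 0.2 V confirms active-region operation.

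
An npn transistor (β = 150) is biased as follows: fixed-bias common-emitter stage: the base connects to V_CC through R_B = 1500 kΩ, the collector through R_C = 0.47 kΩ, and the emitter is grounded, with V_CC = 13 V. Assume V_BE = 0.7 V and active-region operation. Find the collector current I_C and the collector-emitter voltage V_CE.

Base loop: V_CC = I_B·R_B + V_BE, so I_B = (13 − 0.7)/1500 kΩ = 0.0082 mA.
In the active region I_C = β·I_B = 150 × 0.0082 = 1.23 mA.
Collector loop: V_CE = V_CC − I_C·R_C = 13 − 1.23×0.47 = 12.4 V.
Since V_CE = 12.4 V > V_CE(sat) ≈ 0.2 V, the transistor is in the active region as assumed.

I_C ≈ 1.2 mA, V_CE ≈ 12 V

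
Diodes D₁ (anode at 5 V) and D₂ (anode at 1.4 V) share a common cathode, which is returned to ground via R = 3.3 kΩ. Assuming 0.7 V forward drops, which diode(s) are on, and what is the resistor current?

Assume both conduct. Then node N would need to be at both 5−0.7 = 4.3 V and 1.4−0.7 = 0.7 V, which is impossible.
Assume only D₁ conducts: V_N = 5 − 0.7 = 4.3 V, so I_R = 4.3/3.3 = 1.3 mA.
Check D₂: its anode-to-cathode voltage is 1.4 − 4.3 = -2.9 V < 0.7 V, so it is off. The assumption is consistent.

Only D₁ conducts; I_R ≈ 1.3 mA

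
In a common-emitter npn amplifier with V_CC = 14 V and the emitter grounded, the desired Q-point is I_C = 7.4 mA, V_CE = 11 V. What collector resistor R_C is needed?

Collector loop: V_CC = I_C·R_C + V_CE.
R_C = (V_CC − V_CE)/I_C = (14 − 11)/7.4 = 0.405 kΩ.

R_C ≈ 0.41 kΩ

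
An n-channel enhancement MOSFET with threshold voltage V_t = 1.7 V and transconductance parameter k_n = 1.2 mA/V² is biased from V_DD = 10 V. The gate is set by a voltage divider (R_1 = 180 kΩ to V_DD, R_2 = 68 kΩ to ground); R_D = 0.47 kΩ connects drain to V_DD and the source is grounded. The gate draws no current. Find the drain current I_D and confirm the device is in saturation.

I_D ≈ 0.65 mA

V_G = V_DD·R_2/(R_1+R_2) = 10×68/248 = 2.74 V. With the source grounded, V_GS = V_G = 2.74 V.
Assume saturation: I_D = (k_n/2)(V_GS − V_t)² = (1.2/2)×(2.74 − 1.7)² = 0.6×1.04² = 0.651 mA.
V_DS = V_DD − I_D·R_D = 10 − 0.651×0.47 = 9.69 V.
Saturation requires V_DS ≥ V_GS − V_t = 1.04 V; 9.69 ≥ 1.04 ✓.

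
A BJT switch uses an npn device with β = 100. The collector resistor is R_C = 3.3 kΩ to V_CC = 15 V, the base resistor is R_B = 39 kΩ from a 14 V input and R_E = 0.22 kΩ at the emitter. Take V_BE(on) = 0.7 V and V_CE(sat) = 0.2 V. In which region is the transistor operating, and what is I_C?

saturation; I_C ≈ 4.2 mA

Assume active: I_B = (14 − 0.7)/(39 + 101×0.22) = 0.217 mA, I_C = β·I_B = 21.7 mA.
Then V_CE = 15 − 21.7×3.3 − 21.9×0.22 = -61.5 V < 0.2 V — the active assumption fails.
Re-solve with V_CE = 0.2 V. KCL at the emitter: V_E/R_E = (V_BB−0.7−V_E)/R_B + (V_CC−0.2−V_E)/R_C, giving V_E = 0.99 V.
I_C = (V_CC − 0.2 − V_E)/R_C = (14.8 − 0.99)/3.3 = 4.18 mA.
Check: I_B = (13.3 − 0.99)/39 = 0.316 mA, and β·I_B = 31.6 mA > I_C, confirming saturation.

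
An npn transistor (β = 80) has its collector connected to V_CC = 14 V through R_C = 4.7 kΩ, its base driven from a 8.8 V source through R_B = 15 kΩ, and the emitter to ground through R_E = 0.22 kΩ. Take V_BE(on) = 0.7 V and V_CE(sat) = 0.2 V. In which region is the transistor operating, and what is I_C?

Assume active: I_B = (8.8 − 0.7)/(15 + 81×0.22) = 0.247 mA, I_C = β·I_B = 19.7 mA.
Then V_CE = 14 − 19.7×4.7 − 20×0.22 = -83.2 V < 0.2 V — the active assumption fails.
Re-solve with V_CE = 0.2 V. KCL at the emitter: V_E/R_E = (V_BB−0.7−V_E)/R_B + (V_CC−0.2−V_E)/R_C, giving V_E = 0.72 V.
I_C = (V_CC − 0.2 − V_E)/R_C = (13.8 − 0.72)/4.7 = 2.78 mA.
Check: I_B = (8.1 − 0.72)/15 = 0.492 mA, and β·I_B = 39.4 mA > I_C, confirming saturation.

saturation; I_C ≈ 2.8 mA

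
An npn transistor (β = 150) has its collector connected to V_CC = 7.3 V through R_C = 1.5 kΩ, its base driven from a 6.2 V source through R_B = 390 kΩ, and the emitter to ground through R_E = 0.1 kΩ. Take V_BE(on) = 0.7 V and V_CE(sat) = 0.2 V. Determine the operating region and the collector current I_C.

active; I_C ≈ 2 mA

Assume active. Base-emitter loop: I_B = (V_BB − V_BE)/(R_B + (β+1)R_E) = (6.2 − 0.7)/(390 + 151×0.1) = 0.0136 mA.
I_C = β·I_B = 150×0.0136 = 2.04 mA.
V_CE = V_CC − I_C·R_C − I_E·R_E = 7.3 − 2.04×1.5 − 2.05×0.1 = 4.04 V > V_CE(sat), so the active-region assumption holds.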